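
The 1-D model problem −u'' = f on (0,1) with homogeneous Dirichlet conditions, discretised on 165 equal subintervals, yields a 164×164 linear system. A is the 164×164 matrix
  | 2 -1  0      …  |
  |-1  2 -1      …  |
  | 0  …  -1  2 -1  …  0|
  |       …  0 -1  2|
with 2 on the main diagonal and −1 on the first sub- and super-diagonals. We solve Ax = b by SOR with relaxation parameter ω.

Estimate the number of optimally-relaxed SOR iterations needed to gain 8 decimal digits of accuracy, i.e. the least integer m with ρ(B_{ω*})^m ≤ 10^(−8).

ρ_J = max_k |cos(kπ/165)| = cos(π/165) = 0.9998187
√(1−ρ_J²) = |sin(π/165)| = 0.0190388
ω* = 2/(1 + 0.0190388) = 2/1.0190388 = 1.9626338.
ρ_SOR = ω* − 1 ≈ 0.9626338.
(0.9626338)^m ≤ 10^{−8}  ⇒  m·ln(0.9626338) ≤ −8·ln10  ⇒  m ≥ 483.709  ⇒  m = 484

m = 484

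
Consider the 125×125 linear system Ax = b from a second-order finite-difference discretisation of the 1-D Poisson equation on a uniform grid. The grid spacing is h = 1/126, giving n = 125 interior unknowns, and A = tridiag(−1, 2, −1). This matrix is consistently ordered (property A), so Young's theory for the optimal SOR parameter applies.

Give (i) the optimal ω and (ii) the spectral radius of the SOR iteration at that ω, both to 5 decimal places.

ω* = 1.95135, ρ_SOR = 0.95135

spectrum of D⁻¹(L+U) = {cos(kπ/126) : 1≤k≤125}; ρ_J = cos(π/126) = 0.99969.
√(1−ρ_J²) simplifies to sin(π/126) = 0.024931.
ω* = 2/(1+0.024931) = 1.95135
and ρ(B_{ω*}) = 1.95135 − 1 = 0.95135.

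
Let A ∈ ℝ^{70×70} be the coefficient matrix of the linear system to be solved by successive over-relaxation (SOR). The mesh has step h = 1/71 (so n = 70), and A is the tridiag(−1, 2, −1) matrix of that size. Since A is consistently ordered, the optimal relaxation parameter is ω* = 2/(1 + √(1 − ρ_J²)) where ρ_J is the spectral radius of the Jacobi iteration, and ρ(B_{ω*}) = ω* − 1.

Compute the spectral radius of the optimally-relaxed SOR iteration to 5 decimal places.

n=70: λ(B_J) = 1 − λ(A)/2 = cos(kπ/71); k=1 gives ρ_J = 0.99902.
√(1 − cos²(π/71)) = sin(π/71) ≈ 0.044233.
ω* = 2/(1+0.044233) = 1.91528
At ω = 1.91528 every |λ(B_ω)| = ω−1, so ρ_SOR = 0.91528.

ρ_SOR = 0.91528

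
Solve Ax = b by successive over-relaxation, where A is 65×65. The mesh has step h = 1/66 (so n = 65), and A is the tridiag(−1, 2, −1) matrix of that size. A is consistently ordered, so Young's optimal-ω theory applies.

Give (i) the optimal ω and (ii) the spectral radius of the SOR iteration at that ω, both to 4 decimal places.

ω* = 1.9092, ρ_SOR = 0.9092

spectrum of D⁻¹(L+U) = {cos(kπ/66) : 1≤k≤65}; ρ_J = cos(π/66) = 0.9989.
root = sin(π/66) = 0.04758  (since 1−cos² = sin²).
So ω* = 2/1.04758 = 1.9092 (Young).
[ρ_SOR] ω* − 1 = 0.9092.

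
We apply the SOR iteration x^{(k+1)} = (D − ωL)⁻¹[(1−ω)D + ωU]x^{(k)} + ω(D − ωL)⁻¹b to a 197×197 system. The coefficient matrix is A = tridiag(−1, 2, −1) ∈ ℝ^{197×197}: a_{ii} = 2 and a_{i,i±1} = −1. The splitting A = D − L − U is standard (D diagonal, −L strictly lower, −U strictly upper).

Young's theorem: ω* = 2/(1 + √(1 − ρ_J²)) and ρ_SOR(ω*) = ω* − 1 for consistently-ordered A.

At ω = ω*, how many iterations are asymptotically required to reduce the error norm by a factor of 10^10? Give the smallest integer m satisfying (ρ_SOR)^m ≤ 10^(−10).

m = 726

With n=197, ρ(Jacobi) = cos(π/198) = 0.9998741.
1 − cos²(π/198) = sin²(π/198) ⇒ √(1−ρ_J²) = sin(π/198) = 0.0158660.
[ω*] 2 ÷ (1 + 0.0158660) = 2 ÷ 1.0158660 = 1.9687636.
Hence ρ(B_{ω*}) = 1.9687636 − 1 = 0.9687636.
(0.9687636)^m ≤ 10^{−10}  ⇒  m·ln(0.9687636) ≤ −10·ln10  ⇒  m ≥ 725.575  ⇒  m = 726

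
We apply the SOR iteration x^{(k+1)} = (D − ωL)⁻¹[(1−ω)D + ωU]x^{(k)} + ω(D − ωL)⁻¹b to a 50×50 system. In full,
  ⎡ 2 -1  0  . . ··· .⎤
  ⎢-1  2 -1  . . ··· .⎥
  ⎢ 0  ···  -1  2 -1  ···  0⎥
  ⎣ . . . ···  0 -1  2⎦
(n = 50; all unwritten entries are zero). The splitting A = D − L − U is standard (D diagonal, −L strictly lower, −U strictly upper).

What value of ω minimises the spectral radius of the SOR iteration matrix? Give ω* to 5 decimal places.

ω* = 1.88402

B_J for the 50×50 system has eigenvalues cos(kπ/51); ρ_J = cos(π/51) = 0.99810.
1 − cos²(π/51) = sin²(π/51) ⇒ √(1−ρ_J²) = sin(π/51) = 0.061561.
ω* = 2 / (1 + 0.061561) = 2 / 1.061561 ≈ 1.88402.
ρ_SOR = ω* − 1 ≈ 0.88402.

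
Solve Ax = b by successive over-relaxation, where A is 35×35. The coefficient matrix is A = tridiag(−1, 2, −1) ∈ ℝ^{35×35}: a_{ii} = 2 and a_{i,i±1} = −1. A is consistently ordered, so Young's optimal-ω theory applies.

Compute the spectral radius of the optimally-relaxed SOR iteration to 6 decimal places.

With n=35, ρ(Jacobi) = cos(π/36) = 0.996195.
√(1−ρ_J²) simplifies to sin(π/36) = 0.0871557.
[ω*] 2 ÷ (1 + 0.0871557) = 2 ÷ 1.0871557 = 1.839663.
and ρ(B_{ω*}) = 1.839663 − 1 = 0.839663.

ρ_SOR = 0.839663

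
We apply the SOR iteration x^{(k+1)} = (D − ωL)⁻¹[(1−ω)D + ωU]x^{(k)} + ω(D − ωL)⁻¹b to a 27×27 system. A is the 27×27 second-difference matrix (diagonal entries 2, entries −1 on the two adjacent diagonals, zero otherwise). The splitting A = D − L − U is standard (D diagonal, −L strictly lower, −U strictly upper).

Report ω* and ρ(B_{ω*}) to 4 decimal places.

ρ_J = max_k |cos(kπ/28)| = cos(π/28) = 0.9937
1 − cos²(π/28) = sin²(π/28) ⇒ √(1−ρ_J²) = sin(π/28) = 0.11196.
Young: ω* = 2/(1+√(1−ρ_J²)) = 2/(1+0.11196) = 2/1.11196 = 1.7986.
[ρ_SOR] ω* − 1 = 0.7986.

ω* = 1.7986, ρ_SOR = 0.7986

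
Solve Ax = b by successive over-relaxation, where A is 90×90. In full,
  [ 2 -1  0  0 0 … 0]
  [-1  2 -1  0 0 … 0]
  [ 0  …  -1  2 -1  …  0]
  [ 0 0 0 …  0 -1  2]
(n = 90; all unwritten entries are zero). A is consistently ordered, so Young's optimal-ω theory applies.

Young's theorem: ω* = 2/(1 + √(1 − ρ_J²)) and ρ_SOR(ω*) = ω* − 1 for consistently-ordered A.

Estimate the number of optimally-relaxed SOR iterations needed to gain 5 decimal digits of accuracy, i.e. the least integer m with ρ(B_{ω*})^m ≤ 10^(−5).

m = 167

[ρ_J] n=90: ρ(B_J) = cos(π/(n+1)) = cos(π/91) = 0.9994041.
root = sin(π/91) = 0.0345161  (since 1−cos² = sin²).
ω* = 2 / (1 + 0.0345161) = 2 / 1.0345161 ≈ 1.9332710.
ρ_SOR = ω* − 1 = 1.9332710 − 1 = 0.9332710.
Need (0.9332710)^m ≤ 10^(−5): m ≥ 5·ln10/|ln 0.9332710| = 11.5129/0.0690597 = 166.709 ⇒ m = 167.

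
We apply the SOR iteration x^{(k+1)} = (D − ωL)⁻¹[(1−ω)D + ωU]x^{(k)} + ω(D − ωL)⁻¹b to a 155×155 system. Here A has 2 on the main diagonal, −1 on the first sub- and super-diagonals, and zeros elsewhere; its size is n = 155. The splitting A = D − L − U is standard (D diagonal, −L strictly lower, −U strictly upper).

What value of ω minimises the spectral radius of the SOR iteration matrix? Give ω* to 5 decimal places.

B_J for the 155×155 system has eigenvalues cos(kπ/156); ρ_J = cos(π/156) = 0.99980.
root = sin(π/156) = 0.020137  (since 1−cos² = sin²).
Young: ω* = 2/(1+√(1−ρ_J²)) = 2/(1+0.020137) = 2/1.020137 = 1.96052.
ρ_SOR = ω* − 1 ≈ 0.96052.

ω* = 1.96052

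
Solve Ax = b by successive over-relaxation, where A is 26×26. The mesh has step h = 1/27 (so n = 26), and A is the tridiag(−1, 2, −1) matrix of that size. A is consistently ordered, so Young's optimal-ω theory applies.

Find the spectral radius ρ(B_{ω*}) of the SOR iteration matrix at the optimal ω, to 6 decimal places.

ρ_SOR = 0.791966

B_J for the 26×26 system has eigenvalues cos(kπ/27); ρ_J = cos(π/27) = 0.993238.
√(1 − cos²(π/27)) = sin(π/27) ≈ 0.1160929.
ω* = 2 / (1 + 0.1160929) = 2 / 1.1160929 ≈ 1.791966.
and ρ(B_{ω*}) = 1.791966 − 1 = 0.791966.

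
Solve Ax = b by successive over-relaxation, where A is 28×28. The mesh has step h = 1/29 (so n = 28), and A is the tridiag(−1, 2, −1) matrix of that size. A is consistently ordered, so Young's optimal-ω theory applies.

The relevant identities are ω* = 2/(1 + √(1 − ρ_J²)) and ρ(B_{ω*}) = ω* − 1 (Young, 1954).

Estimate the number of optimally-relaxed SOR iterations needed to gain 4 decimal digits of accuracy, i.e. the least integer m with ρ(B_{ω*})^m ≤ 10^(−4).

With n=28, ρ(Jacobi) = cos(π/29) = 0.9941380.
√(1 − cos²(π/29)) = sin(π/29) ≈ 0.1081190.
Then 2/(1+√(1−ρ_J²)) = 2/(1+0.1081190); ω* = 2/1.1081190 = 1.8048603.
ρ(B_{ω*}) = ω*−1 = 0.8048603
Need (0.8048603)^m ≤ 10^(−4): m ≥ 4·ln10/|ln 0.8048603| = 9.21034/0.217087 = 42.427 ⇒ m = 43.

m = 43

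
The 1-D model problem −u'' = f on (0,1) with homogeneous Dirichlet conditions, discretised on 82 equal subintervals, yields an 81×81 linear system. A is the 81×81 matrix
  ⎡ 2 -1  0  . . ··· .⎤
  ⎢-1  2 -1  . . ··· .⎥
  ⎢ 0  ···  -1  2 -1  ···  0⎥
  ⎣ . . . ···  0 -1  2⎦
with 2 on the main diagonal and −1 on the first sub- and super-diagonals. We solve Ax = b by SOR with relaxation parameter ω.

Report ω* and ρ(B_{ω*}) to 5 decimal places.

ρ_J = max_k |cos(kπ/82)| = cos(π/82) = 0.99927
√(1−ρ_J²) = |sin(π/82)| = 0.038303
Then 2/(1+√(1−ρ_J²)) = 2/(1+0.038303); ω* = 2/1.038303 = 1.92622.
At ω = 1.92622 every |λ(B_ω)| = ω−1, so ρ_SOR = 0.92622.

ω* = 1.92622, ρ_SOR = 0.92622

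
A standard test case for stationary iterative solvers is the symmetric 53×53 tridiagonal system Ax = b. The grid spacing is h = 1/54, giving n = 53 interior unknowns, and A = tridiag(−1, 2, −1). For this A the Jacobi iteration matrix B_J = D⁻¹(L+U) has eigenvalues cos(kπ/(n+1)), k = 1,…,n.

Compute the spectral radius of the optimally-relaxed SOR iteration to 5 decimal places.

ρ_SOR = 0.89010

n=53: λ(B_J) = 1 − λ(A)/2 = cos(kπ/54); k=1 gives ρ_J = 0.99831.
√(1−ρ_J²) simplifies to sin(π/54) = 0.058145.
So ω* = 2/1.058145 = 1.89010 (Young).
At ω = 1.89010 every |λ(B_ω)| = ω−1, so ρ_SOR = 0.89010.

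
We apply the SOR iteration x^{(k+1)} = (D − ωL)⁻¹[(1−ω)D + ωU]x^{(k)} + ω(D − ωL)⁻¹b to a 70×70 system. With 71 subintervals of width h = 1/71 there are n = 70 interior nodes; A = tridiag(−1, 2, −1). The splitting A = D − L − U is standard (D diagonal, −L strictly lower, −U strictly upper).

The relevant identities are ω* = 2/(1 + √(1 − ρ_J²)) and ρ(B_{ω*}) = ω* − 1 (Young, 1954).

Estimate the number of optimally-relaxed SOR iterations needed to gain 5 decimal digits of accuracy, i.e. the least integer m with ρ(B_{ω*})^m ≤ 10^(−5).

spectrum of D⁻¹(L+U) = {cos(kπ/71) : 1≤k≤70}; ρ_J = cos(π/71) = 0.9990212.
√(1−ρ_J²) simplifies to sin(π/71) = 0.0442333.
Then 2/(1+√(1−ρ_J²)) = 2/(1+0.0442333); ω* = 2/1.0442333 = 1.9152808.
ρ_SOR = ω* − 1 ≈ 0.9152808.
ρ_SOR^m ≤ 10^(−5) ⇔ m ≥ 5·ln10/(−ln 0.9152808) = 11.5129/0.0885244 = 130.053; m = ⌈130.053⌉ = 131.

m = 131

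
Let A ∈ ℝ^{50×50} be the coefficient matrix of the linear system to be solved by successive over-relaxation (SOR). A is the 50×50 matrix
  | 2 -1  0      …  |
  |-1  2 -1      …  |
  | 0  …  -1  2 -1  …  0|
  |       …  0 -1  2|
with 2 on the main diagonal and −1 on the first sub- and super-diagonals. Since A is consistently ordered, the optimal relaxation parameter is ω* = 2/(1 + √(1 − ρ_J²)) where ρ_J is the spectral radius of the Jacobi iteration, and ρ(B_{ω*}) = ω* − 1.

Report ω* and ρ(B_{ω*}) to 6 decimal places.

ω* = 1.884018, ρ_SOR = 0.884018

n=50: λ(B_J) = 1 − λ(A)/2 = cos(kπ/51); k=1 gives ρ_J = 0.998103.
√(1 − cos²(π/51)) = sin(π/51) ≈ 0.0615609.
[ω*] 2 ÷ (1 + 0.0615609) = 2 ÷ 1.0615609 = 1.884018.
At ω = 1.884018 every |λ(B_ω)| = ω−1, so ρ_SOR = 0.884018.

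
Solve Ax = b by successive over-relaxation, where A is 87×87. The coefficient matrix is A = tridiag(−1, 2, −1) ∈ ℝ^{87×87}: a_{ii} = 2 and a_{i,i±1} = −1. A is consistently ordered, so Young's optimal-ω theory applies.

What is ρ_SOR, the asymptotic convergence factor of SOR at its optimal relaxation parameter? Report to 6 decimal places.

ρ_SOR = 0.931075

With n=87, ρ(Jacobi) = cos(π/88) = 0.999363.
√(1−ρ_J²) simplifies to sin(π/88) = 0.0356923.
ω* = 2/(1+0.0356923) = 1.931075
[ρ_SOR] ω* − 1 = 0.931075.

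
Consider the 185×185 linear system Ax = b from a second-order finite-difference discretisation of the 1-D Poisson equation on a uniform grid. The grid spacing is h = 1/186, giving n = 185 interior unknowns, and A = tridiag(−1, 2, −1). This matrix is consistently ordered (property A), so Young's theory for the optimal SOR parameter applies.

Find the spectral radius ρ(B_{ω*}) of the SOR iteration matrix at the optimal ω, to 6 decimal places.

ρ_SOR = 0.966782

ρ_J = max_k |cos(kπ/186)| = cos(π/186) = 0.999857
√(1 − cos²(π/186)) = sin(π/186) ≈ 0.0168895.
Then 2/(1+√(1−ρ_J²)) = 2/(1+0.0168895); ω* = 2/1.0168895 = 1.966782.
At ω = 1.966782 every |λ(B_ω)| = ω−1, so ρ_SOR = 0.966782.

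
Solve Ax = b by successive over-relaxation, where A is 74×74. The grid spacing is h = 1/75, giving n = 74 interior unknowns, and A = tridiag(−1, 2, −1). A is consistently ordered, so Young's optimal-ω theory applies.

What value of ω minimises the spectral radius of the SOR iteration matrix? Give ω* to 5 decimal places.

n=74: λ(B_J) = 1 − λ(A)/2 = cos(kπ/75); k=1 gives ρ_J = 0.99912.
√(1−ρ_J²) simplifies to sin(π/75) = 0.041876.
ω* = 2 / (1 + 0.041876) = 2 / 1.041876 ≈ 1.91961.
ρ_SOR = ω* − 1 ≈ 0.91961.

ω* = 1.91961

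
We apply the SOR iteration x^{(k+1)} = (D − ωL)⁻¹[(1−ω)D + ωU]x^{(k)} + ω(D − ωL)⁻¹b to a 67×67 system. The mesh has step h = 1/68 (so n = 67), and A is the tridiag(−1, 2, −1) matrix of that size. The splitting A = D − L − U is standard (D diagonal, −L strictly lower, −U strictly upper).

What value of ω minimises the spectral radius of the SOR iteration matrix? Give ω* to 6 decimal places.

ω* = 1.911711

[ρ_J] n=67: ρ(B_J) = cos(π/(n+1)) = cos(π/68) = 0.998933.
√(1−ρ_J²) = |sin(π/68)| = 0.0461835
Then 2/(1+√(1−ρ_J²)) = 2/(1+0.0461835); ω* = 2/1.0461835 = 1.911711.
ρ_SOR = ω* − 1 ≈ 0.911711.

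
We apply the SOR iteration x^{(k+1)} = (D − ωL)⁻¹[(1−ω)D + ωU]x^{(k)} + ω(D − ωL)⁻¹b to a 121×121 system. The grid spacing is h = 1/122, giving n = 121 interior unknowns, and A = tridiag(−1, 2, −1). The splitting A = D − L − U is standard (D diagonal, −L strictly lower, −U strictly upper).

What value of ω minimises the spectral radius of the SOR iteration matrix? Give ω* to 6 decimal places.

ρ_J = max_k |cos(kπ/122)| = cos(π/122) = 0.999668
1 − cos²(π/122) = sin²(π/122) ⇒ √(1−ρ_J²) = sin(π/122) = 0.0257479.
Then 2/(1+√(1−ρ_J²)) = 2/(1+0.0257479); ω* = 2/1.0257479 = 1.949797.
ρ_SOR = ω* − 1 ≈ 0.949797.

ω* = 1.949797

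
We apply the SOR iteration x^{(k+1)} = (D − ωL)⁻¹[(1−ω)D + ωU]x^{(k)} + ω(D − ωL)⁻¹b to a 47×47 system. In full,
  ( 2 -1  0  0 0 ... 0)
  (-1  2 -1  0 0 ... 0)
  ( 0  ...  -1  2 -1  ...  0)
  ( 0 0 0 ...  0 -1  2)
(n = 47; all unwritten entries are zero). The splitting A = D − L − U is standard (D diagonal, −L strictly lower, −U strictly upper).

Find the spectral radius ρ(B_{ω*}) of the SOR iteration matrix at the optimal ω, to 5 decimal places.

With n=47, ρ(Jacobi) = cos(π/48) = 0.99786.
1 − cos²(π/48) = sin²(π/48) ⇒ √(1−ρ_J²) = sin(π/48) = 0.065403.
Then 2/(1+√(1−ρ_J²)) = 2/(1+0.065403); ω* = 2/1.065403 = 1.87722.
ρ(B_{ω*}) = ω*−1 = 0.87722

ρ_SOR = 0.87722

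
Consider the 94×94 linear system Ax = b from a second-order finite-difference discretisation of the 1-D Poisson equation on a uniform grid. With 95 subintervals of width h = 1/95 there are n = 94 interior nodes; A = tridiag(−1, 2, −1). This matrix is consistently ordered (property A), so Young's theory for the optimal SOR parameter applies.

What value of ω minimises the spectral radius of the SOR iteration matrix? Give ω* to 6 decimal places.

ω* = 1.935990

½·tridiag(1,0,1) at n=94: λ_k = cos(kπ/95); max |λ| at k=1 ⇒ ρ_J = cos(π/95) ≈ 0.999453.
root = sin(π/95) = 0.0330634  (since 1−cos² = sin²).
ω* = 2 / (1 + 0.0330634) = 2 / 1.0330634 ≈ 1.935990.
Hence ρ(B_{ω*}) = 1.935990 − 1 = 0.935990.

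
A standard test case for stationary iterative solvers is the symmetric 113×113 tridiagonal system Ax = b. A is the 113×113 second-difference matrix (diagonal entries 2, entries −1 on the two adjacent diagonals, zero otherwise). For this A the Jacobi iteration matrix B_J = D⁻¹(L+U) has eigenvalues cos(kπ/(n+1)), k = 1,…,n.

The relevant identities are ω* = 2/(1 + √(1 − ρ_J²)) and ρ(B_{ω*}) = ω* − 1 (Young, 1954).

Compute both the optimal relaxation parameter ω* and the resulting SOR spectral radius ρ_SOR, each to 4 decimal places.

B_J for the 113×113 system has eigenvalues cos(kπ/114); ρ_J = cos(π/114) = 0.9996.
√(1−ρ_J²) simplifies to sin(π/114) = 0.02755.
ω* = 2 / (1 + 0.02755) = 2 / 1.02755 ≈ 1.9464.
At ω = 1.9464 every |λ(B_ω)| = ω−1, so ρ_SOR = 0.9464.

ω* = 1.9464, ρ_SOR = 0.9464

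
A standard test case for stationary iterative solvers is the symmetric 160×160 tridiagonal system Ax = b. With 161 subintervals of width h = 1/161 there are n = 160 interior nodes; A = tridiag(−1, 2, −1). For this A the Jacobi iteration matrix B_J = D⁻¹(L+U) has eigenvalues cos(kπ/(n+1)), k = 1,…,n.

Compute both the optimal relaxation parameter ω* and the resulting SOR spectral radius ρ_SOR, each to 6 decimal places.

spectrum of D⁻¹(L+U) = {cos(kπ/161) : 1≤k≤160}; ρ_J = cos(π/161) = 0.999810.
√(1−ρ_J²) = |sin(π/161)| = 0.0195118
So ω* = 2/1.0195118 = 1.961723 (Young).
ρ(B_{ω*}) = ω*−1 = 0.961723

ω* = 1.961723, ρ_SOR = 0.961723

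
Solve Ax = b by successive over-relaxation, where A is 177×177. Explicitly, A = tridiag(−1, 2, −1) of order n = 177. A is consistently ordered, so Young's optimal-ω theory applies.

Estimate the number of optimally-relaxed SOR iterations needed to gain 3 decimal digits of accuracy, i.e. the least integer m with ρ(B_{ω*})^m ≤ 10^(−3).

[ρ_J] n=177: ρ(B_J) = cos(π/(n+1)) = cos(π/178) = 0.9998443.
√(1 − cos²(π/178)) = sin(π/178) ≈ 0.0176485.
Then 2/(1+√(1−ρ_J²)) = 2/(1+0.0176485); ω* = 2/1.0176485 = 1.9653151.
ρ_SOR = ω* − 1 = 1.9653151 − 1 = 0.9653151.
3·ln10 = 6.90776; −ln(0.9653151) = 0.0353007; m = ⌈6.90776/0.0353007⌉ = ⌈195.683⌉ = 196.

m = 196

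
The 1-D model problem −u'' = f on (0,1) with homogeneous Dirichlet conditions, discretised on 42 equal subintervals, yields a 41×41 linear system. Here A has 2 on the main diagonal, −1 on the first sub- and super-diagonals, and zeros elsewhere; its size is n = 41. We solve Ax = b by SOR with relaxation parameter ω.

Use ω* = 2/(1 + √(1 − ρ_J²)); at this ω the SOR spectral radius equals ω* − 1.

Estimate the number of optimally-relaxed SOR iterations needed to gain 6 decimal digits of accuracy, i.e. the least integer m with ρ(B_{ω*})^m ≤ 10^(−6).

m = 93

With n=41, ρ(Jacobi) = cos(π/42) = 0.9972038.
√(1 − cos²(π/42)) = sin(π/42) ≈ 0.0747301.
ω* = 2/(1 + 0.0747301) = 2/1.0747301 = 1.8609323.
[ρ_SOR] ω* − 1 = 0.8609323.
Need (0.8609323)^m ≤ 10^(−6): m ≥ 6·ln10/|ln 0.8609323| = 13.8155/0.149739 = 92.264 ⇒ m = 93.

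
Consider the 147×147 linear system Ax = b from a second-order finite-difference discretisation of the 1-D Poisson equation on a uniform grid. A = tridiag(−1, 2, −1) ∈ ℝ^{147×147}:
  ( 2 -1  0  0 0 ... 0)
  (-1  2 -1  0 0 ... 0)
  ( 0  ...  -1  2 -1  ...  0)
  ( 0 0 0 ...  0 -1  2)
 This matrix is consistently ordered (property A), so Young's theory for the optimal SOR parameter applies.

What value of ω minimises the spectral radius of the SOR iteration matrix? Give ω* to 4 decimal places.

ρ_J = max_k |cos(kπ/148)| = cos(π/148) = 0.9998
√(1 − cos²(π/148)) = sin(π/148) ≈ 0.02123.
Then 2/(1+√(1−ρ_J²)) = 2/(1+0.02123); ω* = 2/1.02123 = 1.9584.
[ρ_SOR] ω* − 1 = 0.9584.

ω* = 1.9584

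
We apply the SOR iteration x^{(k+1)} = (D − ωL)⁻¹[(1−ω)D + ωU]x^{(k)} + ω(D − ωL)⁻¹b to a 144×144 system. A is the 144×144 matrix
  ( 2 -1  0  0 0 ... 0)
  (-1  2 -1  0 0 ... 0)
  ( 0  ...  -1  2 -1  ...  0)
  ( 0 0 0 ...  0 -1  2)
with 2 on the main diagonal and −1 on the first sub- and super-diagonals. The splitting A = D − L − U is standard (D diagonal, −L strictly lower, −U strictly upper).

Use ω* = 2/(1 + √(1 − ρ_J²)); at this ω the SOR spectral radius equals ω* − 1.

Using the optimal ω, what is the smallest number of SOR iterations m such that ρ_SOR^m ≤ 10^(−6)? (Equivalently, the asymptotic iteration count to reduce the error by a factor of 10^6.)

½·tridiag(1,0,1) at n=144: λ_k = cos(kπ/145); max |λ| at k=1 ⇒ ρ_J = cos(π/145) ≈ 0.9997653.
1 − cos²(π/145) = sin²(π/145) ⇒ √(1−ρ_J²) = sin(π/145) = 0.0216645.
ω* = 2/(1+0.0216645) = 1.9575898
ρ_SOR = ω* − 1 ≈ 0.9575898.
(0.9575898)^m ≤ 10^{−6}  ⇒  m·ln(0.9575898) ≤ −6·ln10  ⇒  m ≥ 318.801  ⇒  m = 319

m = 319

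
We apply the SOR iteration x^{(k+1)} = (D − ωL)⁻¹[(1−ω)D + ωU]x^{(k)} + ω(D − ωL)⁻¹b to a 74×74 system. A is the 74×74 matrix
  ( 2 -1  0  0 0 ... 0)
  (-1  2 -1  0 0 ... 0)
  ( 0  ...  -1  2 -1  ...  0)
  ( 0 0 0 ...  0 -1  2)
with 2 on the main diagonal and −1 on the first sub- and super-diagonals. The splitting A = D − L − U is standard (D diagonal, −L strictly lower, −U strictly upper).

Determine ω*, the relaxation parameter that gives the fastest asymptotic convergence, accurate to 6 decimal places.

ω* = 1.919615

With n=74, ρ(Jacobi) = cos(π/75) = 0.999123.
root = sin(π/75) = 0.0418757  (since 1−cos² = sin²).
Then 2/(1+√(1−ρ_J²)) = 2/(1+0.0418757); ω* = 2/1.0418757 = 1.919615.
Hence ρ(B_{ω*}) = 1.919615 − 1 = 0.919615.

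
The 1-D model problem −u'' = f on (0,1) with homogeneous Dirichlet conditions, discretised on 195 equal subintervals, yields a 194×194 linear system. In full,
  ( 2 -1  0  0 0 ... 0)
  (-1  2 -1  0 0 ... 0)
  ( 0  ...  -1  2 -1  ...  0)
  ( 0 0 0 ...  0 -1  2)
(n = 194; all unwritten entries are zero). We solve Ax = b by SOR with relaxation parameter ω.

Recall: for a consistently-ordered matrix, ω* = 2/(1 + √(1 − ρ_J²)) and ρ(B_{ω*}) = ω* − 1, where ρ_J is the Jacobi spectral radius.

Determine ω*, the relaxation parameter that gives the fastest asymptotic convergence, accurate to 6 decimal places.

ω* = 1.968291

With n=194, ρ(Jacobi) = cos(π/195) = 0.999870.
1 − cos²(π/195) = sin²(π/195) ⇒ √(1−ρ_J²) = sin(π/195) = 0.0161100.
ω* = 2 / (1 + 0.0161100) = 2 / 1.0161100 ≈ 1.968291.
ρ_SOR = ω* − 1 = 1.968291 − 1 = 0.968291.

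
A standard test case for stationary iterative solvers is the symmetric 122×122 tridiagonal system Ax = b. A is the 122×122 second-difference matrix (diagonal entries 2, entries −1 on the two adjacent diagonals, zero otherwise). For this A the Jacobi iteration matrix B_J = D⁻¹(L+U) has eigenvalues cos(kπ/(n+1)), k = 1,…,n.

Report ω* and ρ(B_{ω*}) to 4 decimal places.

With n=122, ρ(Jacobi) = cos(π/123) = 0.9997.
1 − cos²(π/123) = sin²(π/123) ⇒ √(1−ρ_J²) = sin(π/123) = 0.02554.
ω* = 2 / (1 + 0.02554) = 2 / 1.02554 ≈ 1.9502.
ρ_SOR = ω* − 1 ≈ 0.9502.

ω* = 1.9502, ρ_SOR = 0.9502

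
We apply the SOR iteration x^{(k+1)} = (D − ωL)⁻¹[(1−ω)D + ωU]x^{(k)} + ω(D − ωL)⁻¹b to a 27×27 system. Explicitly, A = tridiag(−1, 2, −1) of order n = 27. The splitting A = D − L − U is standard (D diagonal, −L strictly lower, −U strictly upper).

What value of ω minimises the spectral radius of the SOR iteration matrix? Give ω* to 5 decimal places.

ρ_J = max_k |cos(kπ/28)| = cos(π/28) = 0.99371
√(1−ρ_J²) simplifies to sin(π/28) = 0.111964.
Young: ω* = 2/(1+√(1−ρ_J²)) = 2/(1+0.111964) = 2/1.111964 = 1.79862.
[ρ_SOR] ω* − 1 = 0.79862.

ω* = 1.79862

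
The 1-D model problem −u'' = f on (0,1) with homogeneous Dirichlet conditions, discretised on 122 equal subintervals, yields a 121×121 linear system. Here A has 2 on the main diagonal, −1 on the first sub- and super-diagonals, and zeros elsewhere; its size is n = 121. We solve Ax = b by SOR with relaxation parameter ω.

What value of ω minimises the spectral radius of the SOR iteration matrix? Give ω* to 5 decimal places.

B_J for the 121×121 system has eigenvalues cos(kπ/122); ρ_J = cos(π/122) = 0.99967.
√(1−ρ_J²) simplifies to sin(π/122) = 0.025748.
Young: ω* = 2/(1+√(1−ρ_J²)) = 2/(1+0.025748) = 2/1.025748 = 1.94980.
At ω = 1.94980 every |λ(B_ω)| = ω−1, so ρ_SOR = 0.94980.

ω* = 1.94980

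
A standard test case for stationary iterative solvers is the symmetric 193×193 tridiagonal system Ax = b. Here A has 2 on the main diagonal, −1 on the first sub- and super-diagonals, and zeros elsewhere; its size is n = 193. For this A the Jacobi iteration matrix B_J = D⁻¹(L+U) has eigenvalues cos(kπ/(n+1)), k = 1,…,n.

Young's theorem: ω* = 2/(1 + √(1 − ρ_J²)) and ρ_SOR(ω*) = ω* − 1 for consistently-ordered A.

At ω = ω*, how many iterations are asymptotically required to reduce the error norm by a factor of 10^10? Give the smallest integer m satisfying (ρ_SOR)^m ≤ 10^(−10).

m = 711

ρ_J = max_k |cos(kπ/194)| = cos(π/194) = 0.9998689
√(1−ρ_J²) = |sin(π/194)| = 0.0161931
Then 2/(1+√(1−ρ_J²)) = 2/(1+0.0161931); ω* = 2/1.0161931 = 1.9681299.
and ρ(B_{ω*}) = 1.9681299 − 1 = 0.9681299.
ρ_SOR^m ≤ 10^(−10) ⇔ m ≥ 10·ln10/(−ln 0.9681299) = 23.0259/0.032389 = 710.917; m = ⌈710.917⌉ = 711.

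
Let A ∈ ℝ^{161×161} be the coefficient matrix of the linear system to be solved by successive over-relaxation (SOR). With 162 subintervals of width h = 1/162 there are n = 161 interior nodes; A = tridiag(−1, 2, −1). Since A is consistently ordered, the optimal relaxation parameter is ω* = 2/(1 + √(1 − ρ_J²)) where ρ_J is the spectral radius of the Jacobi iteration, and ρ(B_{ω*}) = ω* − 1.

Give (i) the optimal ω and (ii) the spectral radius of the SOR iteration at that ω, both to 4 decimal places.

ω* = 1.9620, ρ_SOR = 0.9620

½·tridiag(1,0,1) at n=161: λ_k = cos(kπ/162); max |λ| at k=1 ⇒ ρ_J = cos(π/162) ≈ 0.9998.
1 − cos²(π/162) = sin²(π/162) ⇒ √(1−ρ_J²) = sin(π/162) = 0.01939.
ω* = 2/(1 + 0.01939) = 2/1.01939 = 1.9620.
[ρ_SOR] ω* − 1 = 0.9620.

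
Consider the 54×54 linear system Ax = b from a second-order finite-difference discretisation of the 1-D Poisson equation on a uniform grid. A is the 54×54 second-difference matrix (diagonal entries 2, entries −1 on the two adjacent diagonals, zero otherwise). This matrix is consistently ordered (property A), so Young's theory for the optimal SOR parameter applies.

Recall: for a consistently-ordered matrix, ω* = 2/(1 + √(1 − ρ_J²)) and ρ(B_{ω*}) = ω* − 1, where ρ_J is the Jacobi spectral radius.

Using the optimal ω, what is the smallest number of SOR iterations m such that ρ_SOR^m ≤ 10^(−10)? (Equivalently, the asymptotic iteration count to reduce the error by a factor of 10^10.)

n=54: λ(B_J) = 1 − λ(A)/2 = cos(kπ/55); k=1 gives ρ_J = 0.9983691.
root = sin(π/55) = 0.0570888  (since 1−cos² = sin²).
ω* = 2/(1 + 0.0570888) = 2/1.0570888 = 1.8919886.
and ρ(B_{ω*}) = 1.8919886 − 1 = 0.8919886.
ρ_SOR^m ≤ 10^(−10) ⇔ m ≥ 10·ln10/(−ln 0.8919886) = 23.0259/0.114302 = 201.448; m = ⌈201.448⌉ = 202.

m = 202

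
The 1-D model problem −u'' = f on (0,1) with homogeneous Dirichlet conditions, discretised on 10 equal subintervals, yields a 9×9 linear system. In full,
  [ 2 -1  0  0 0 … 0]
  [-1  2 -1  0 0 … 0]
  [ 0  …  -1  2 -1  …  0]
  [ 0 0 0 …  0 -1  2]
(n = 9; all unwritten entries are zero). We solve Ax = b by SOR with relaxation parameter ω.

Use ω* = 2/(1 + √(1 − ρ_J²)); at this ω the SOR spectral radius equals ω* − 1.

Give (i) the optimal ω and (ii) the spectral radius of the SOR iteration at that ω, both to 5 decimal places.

ω* = 1.52786, ρ_SOR = 0.52786

[ρ_J] n=9: ρ(B_J) = cos(π/(n+1)) = cos(π/10) = 0.95106.
√(1 − cos²(π/10)) = sin(π/10) ≈ 0.309017.
[ω*] 2 ÷ (1 + 0.309017) = 2 ÷ 1.309017 = 1.52786.
[ρ_SOR] ω* − 1 = 0.52786.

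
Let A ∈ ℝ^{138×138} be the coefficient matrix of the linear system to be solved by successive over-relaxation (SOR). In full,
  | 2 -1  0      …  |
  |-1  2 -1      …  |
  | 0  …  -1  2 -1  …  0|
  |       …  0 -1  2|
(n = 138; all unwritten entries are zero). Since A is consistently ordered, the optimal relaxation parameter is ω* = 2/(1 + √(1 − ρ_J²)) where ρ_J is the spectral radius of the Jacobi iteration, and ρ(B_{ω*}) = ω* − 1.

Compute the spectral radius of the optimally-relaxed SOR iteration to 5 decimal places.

n=138: λ(B_J) = 1 − λ(A)/2 = cos(kπ/139); k=1 gives ρ_J = 0.99974.
√(1−ρ_J²) simplifies to sin(π/139) = 0.022599.
Then 2/(1+√(1−ρ_J²)) = 2/(1+0.022599); ω* = 2/1.022599 = 1.95580.
[ρ_SOR] ω* − 1 = 0.95580.

ρ_SOR = 0.95580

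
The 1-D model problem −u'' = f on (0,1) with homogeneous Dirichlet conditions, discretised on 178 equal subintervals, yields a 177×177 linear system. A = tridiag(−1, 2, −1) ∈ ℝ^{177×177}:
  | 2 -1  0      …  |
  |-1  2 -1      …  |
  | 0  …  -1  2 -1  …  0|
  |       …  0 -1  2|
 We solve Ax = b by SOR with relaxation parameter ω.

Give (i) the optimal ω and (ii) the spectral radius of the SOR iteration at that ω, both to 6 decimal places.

With n=177, ρ(Jacobi) = cos(π/178) = 0.999844.
root = sin(π/178) = 0.0176485  (since 1−cos² = sin²).
ω* = 2 / (1 + 0.0176485) = 2 / 1.0176485 ≈ 1.965315.
[ρ_SOR] ω* − 1 = 0.965315.

ω* = 1.965315, ρ_SOR = 0.965315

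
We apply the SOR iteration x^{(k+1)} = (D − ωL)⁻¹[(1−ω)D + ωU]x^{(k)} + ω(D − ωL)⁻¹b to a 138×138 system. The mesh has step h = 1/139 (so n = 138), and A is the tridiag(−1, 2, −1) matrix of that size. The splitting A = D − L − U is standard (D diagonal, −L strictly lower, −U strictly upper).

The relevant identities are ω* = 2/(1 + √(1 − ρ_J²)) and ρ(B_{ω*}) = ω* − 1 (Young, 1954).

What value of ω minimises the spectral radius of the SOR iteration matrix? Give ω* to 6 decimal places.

spectrum of D⁻¹(L+U) = {cos(kπ/139) : 1≤k≤138}; ρ_J = cos(π/139) = 0.999745.
root = sin(π/139) = 0.0225995  (since 1−cos² = sin²).
ω* = 2/(1 + 0.0225995) = 2/1.0225995 = 1.955800.
Hence ρ(B_{ω*}) = 1.955800 − 1 = 0.955800.

ω* = 1.955800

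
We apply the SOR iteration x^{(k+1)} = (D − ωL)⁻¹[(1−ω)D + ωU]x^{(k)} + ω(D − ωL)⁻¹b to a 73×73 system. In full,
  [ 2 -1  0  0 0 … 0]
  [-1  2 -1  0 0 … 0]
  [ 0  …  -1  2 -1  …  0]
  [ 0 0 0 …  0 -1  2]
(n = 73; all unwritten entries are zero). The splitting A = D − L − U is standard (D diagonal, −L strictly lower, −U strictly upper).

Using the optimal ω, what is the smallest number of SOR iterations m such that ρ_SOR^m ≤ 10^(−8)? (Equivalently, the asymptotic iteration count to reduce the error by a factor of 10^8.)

B_J for the 73×73 system has eigenvalues cos(kπ/74); ρ_J = cos(π/74) = 0.9990990.
√(1 − cos²(π/74)) = sin(π/74) ≈ 0.0424412.
[ω*] 2 ÷ (1 + 0.0424412) = 2 ÷ 1.0424412 = 1.9185734.
[ρ_SOR] ω* − 1 = 0.9185734.
Need (0.9185734)^m ≤ 10^(−8): m ≥ 8·ln10/|ln 0.9185734| = 18.4207/0.0849335 = 216.884 ⇒ m = 217.

m = 217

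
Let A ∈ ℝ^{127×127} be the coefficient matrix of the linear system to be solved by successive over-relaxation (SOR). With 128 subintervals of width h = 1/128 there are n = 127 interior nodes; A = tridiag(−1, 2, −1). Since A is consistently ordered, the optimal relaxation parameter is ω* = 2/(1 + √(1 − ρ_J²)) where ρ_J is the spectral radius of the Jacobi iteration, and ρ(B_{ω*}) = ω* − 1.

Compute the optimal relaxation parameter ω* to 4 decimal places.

ω* = 1.9521

spectrum of D⁻¹(L+U) = {cos(kπ/128) : 1≤k≤127}; ρ_J = cos(π/128) = 0.9997.
√(1−ρ_J²) = |sin(π/128)| = 0.02454
So ω* = 2/1.02454 = 1.9521 (Young).
ρ(B_{ω*}) = ω*−1 = 0.9521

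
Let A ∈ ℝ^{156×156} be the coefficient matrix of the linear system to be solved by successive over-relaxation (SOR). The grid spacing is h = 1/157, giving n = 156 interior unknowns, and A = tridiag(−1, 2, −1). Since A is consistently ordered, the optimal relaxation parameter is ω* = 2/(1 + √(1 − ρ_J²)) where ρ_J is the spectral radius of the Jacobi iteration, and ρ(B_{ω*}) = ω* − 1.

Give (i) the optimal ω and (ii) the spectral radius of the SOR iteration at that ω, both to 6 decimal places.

[ρ_J] n=156: ρ(B_J) = cos(π/(n+1)) = cos(π/157) = 0.999800.
1 − cos²(π/157) = sin²(π/157) ⇒ √(1−ρ_J²) = sin(π/157) = 0.0200088.
ω* = 2/(1 + 0.0200088) = 2/1.0200088 = 1.960767.
Hence ρ(B_{ω*}) = 1.960767 − 1 = 0.960767.

ω* = 1.960767, ρ_SOR = 0.960767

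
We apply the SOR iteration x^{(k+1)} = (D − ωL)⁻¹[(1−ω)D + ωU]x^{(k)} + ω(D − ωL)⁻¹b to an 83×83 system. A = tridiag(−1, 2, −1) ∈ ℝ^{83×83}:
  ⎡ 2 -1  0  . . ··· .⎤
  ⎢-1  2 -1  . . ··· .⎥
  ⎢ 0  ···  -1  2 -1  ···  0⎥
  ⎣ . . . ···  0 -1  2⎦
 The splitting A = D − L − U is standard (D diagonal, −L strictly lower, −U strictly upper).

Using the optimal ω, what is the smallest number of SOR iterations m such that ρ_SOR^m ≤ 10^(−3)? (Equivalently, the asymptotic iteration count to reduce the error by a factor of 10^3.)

n=83: λ(B_J) = 1 − λ(A)/2 = cos(kπ/84); k=1 gives ρ_J = 0.9993007.
√(1−ρ_J²) = |sin(π/84)| = 0.0373912
ω* = 2 / (1 + 0.0373912) = 2 / 1.0373912 ≈ 1.9279130.
ρ_SOR = ω* − 1 = 1.9279130 − 1 = 0.9279130.
For 3 digits: m = 3·ln10 / (−ln 0.9279130) = 6.90776/0.0748173 = 92.328; round up → m = 93.

m = 93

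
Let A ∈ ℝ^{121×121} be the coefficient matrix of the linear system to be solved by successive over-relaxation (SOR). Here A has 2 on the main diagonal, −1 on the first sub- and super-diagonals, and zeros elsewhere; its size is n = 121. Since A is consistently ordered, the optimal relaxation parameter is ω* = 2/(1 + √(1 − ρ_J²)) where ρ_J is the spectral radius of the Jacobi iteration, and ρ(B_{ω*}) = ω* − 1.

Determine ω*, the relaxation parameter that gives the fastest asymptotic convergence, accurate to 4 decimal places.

ω* = 1.9498

n=121: λ(B_J) = 1 − λ(A)/2 = cos(kπ/122); k=1 gives ρ_J = 0.9997.
root = sin(π/122) = 0.02575  (since 1−cos² = sin²).
So ω* = 2/1.02575 = 1.9498 (Young).
ρ_SOR = ω* − 1 ≈ 0.9498.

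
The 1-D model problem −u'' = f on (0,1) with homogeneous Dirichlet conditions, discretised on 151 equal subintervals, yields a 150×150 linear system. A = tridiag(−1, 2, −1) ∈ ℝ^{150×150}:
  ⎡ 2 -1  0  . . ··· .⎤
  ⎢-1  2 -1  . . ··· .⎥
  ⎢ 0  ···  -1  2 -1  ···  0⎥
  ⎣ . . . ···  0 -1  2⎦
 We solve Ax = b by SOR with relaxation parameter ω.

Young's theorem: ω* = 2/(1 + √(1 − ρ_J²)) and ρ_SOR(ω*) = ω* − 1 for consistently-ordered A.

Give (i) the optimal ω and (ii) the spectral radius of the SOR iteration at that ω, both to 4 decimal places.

ω* = 1.9592, ρ_SOR = 0.9592

ρ_J = max_k |cos(kπ/151)| = cos(π/151) = 0.9998
√(1 − cos²(π/151)) = sin(π/151) ≈ 0.02080.
ω* = 2/(1 + 0.02080) = 2/1.02080 = 1.9592.
ρ_SOR = ω* − 1 ≈ 0.9592.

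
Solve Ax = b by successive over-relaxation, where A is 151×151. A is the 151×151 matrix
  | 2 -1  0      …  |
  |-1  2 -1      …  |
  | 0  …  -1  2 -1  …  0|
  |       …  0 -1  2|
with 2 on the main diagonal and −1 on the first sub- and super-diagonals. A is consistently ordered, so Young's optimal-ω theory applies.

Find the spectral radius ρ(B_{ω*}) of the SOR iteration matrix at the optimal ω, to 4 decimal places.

n=151: λ(B_J) = 1 − λ(A)/2 = cos(kπ/152); k=1 gives ρ_J = 0.9998.
√(1 − cos²(π/152)) = sin(π/152) ≈ 0.02067.
ω* = 2 / (1 + 0.02067) = 2 / 1.02067 ≈ 1.9595.
and ρ(B_{ω*}) = 1.9595 − 1 = 0.9595.

ρ_SOR = 0.9595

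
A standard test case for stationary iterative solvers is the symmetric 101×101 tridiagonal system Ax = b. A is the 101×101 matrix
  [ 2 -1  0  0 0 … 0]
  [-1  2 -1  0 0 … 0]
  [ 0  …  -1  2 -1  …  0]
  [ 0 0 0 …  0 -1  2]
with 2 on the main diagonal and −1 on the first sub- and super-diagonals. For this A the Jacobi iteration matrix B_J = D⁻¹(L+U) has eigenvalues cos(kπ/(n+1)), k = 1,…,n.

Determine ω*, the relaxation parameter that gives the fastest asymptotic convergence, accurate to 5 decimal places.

ω* = 1.94025

n=101: λ(B_J) = 1 − λ(A)/2 = cos(kπ/102); k=1 gives ρ_J = 0.99953.
root = sin(π/102) = 0.030795  (since 1−cos² = sin²).
Young: ω* = 2/(1+√(1−ρ_J²)) = 2/(1+0.030795) = 2/1.030795 = 1.94025.
ρ(B_{ω*}) = ω*−1 = 0.94025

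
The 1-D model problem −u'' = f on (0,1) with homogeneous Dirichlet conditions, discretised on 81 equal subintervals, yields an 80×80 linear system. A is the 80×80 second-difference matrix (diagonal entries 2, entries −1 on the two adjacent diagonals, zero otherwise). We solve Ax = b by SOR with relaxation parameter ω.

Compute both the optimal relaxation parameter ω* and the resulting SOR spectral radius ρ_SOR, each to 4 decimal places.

ω* = 1.9253, ρ_SOR = 0.9253

ρ_J = max_k |cos(kπ/81)| = cos(π/81) = 0.9992
√(1−ρ_J²) = |sin(π/81)| = 0.03878
ω* = 2/(1+0.03878) = 1.9253
At ω = 1.9253 every |λ(B_ω)| = ω−1, so ρ_SOR = 0.9253.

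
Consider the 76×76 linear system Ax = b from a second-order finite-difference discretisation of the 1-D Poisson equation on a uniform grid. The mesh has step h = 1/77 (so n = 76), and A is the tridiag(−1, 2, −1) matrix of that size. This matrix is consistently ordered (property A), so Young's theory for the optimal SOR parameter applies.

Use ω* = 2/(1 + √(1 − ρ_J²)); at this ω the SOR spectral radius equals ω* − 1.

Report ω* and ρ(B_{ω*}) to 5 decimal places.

[ρ_J] n=76: ρ(B_J) = cos(π/(n+1)) = cos(π/77) = 0.99917.
root = sin(π/77) = 0.040789  (since 1−cos² = sin²).
ω* = 2 / (1 + 0.040789) = 2 / 1.040789 ≈ 1.92162.
[ρ_SOR] ω* − 1 = 0.92162.

ω* = 1.92162, ρ_SOR = 0.92162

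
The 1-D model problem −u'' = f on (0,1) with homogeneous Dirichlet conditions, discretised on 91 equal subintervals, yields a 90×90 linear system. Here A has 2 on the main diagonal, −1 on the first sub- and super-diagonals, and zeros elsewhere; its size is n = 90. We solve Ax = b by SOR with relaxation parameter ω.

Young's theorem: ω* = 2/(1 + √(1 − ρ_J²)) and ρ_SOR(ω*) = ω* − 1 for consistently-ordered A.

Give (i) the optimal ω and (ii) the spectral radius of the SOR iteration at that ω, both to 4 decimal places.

B_J for the 90×90 system has eigenvalues cos(kπ/91); ρ_J = cos(π/91) = 0.9994.
root = sin(π/91) = 0.03452  (since 1−cos² = sin²).
ω* = 2/(1+0.03452) = 1.9333
and ρ(B_{ω*}) = 1.9333 − 1 = 0.9333.

ω* = 1.9333, ρ_SOR = 0.9333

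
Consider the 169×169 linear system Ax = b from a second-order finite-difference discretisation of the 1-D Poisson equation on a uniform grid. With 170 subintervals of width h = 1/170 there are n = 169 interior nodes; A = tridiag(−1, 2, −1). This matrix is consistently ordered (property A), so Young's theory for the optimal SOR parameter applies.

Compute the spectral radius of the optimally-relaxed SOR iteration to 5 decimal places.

ρ_SOR = 0.96371

With n=169, ρ(Jacobi) = cos(π/170) = 0.99983.
√(1−ρ_J²) = |sin(π/170)| = 0.018479
ω* = 2 / (1 + 0.018479) = 2 / 1.018479 ≈ 1.96371.
and ρ(B_{ω*}) = 1.96371 − 1 = 0.96371.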